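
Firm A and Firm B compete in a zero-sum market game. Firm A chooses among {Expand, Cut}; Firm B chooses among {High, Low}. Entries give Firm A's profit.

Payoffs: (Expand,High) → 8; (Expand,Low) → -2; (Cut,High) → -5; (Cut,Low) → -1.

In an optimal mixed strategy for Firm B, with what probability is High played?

Row minima: Expand → -2, Cut → -5; maximin = -2.
Column maxima: High → 8, Low → -1; minimax = -1.
-2 ≠ -1, so there is no saddle point; optimal play is mixed.
Let Firm A play Expand with probability p. Expected payoff against High: 8p + (-5)(1−p) = 13p − 5; against Low: (-2)p + (-1)(1−p) = −p − 1.
Setting these equal: 13p − 5 = −p − 1 ⇒ 14p = 4 ⇒ p = 2/7, and the value is (13)·(2/7) − 5 = -9/7.
For Firm B: with q = P(High), equating Expand's and Cut's payoffs gives 10q − 2 = −4q − 1 ⇒ q = 1/14.

1/14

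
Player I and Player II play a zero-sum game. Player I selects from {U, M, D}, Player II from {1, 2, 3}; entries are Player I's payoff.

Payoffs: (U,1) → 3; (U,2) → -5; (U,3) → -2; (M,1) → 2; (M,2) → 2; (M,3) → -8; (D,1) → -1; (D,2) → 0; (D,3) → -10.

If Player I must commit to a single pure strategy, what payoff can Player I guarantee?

-5

Row minima: U → -5, M → -8, D → -10.
The best of these is -5.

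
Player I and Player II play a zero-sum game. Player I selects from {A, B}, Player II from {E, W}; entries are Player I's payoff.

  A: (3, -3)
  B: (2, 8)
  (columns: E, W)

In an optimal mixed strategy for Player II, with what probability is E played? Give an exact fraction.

Row minima: A → -3, B → 2; maximin = 2.
Column maxima: E → 3, W → 8; minimax = 3.
2 ≠ 3, so there is no saddle point; optimal play is mixed.
Let Player I play A with probability p. Expected payoff against E: 3p + 2(1−p) = p + 2; against W: (-3)p + 8(1−p) = −11p + 8.
Setting these equal: p + 2 = −11p + 8 ⇒ 12p = 6 ⇒ p = 1/2, and the value is (1)·(1/2) + 2 = 5/2.
For Player II: with q = P(E), equating A's and B's payoffs gives 6q − 3 = −6q + 8 ⇒ q = 11/12.

11/12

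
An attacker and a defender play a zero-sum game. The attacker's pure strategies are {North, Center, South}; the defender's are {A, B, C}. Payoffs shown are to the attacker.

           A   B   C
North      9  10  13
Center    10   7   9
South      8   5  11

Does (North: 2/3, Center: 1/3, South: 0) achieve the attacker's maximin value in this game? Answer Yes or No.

No

Against A this mix gives (2/3)·9 + (1/3)·10 = 28/3.
Against B this mix gives (2/3)·10 + (1/3)·7 = 9.
Against C this mix gives (2/3)·13 + (1/3)·9 = 35/3.
The defender will play B, holding the attacker to 9. Shifting weight toward the row that does better against B would raise this floor (the equalizing mix achieves 37/4 against both B and A), so the proposed strategy is not optimal.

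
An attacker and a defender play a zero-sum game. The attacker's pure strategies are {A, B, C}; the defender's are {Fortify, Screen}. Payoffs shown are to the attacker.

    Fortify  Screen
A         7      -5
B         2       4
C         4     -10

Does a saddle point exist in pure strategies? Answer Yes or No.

Row minima: A → -5, B → 2, C → -10; maximin = 2.
Column maxima: Fortify → 7, Screen → 4; minimax = 4.
2 ≠ 4, so no pure-strategy equilibrium exists.

No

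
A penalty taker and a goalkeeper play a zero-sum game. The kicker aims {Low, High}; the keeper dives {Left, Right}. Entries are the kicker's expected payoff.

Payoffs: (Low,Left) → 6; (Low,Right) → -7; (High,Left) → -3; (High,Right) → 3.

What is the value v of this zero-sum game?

Row minima: Low → -7, High → -3; maximin = -3.
Column maxima: Left → 6, Right → 3; minimax = 3.
-3 ≠ 3, so there is no saddle point; optimal play is mixed.
Let the kicker play Low with probability p. Expected payoff against Left: 6p + (-3)(1−p) = 9p − 3; against Right: (-7)p + 3(1−p) = −10p + 3.
Setting these equal: 9p − 3 = −10p + 3 ⇒ 19p = 6 ⇒ p = 6/19, and the value is (9)·(6/19) − 3 = -3/19.
For the keeper: with q = P(Left), equating Low's and High's payoffs gives 13q − 7 = −6q + 3 ⇒ q = 10/19.

-3/19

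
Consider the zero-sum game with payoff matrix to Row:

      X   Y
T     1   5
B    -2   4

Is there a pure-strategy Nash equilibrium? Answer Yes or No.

Row minima: T → 1, B → -2; maximin = 1.
Column maxima: X → 1, Y → 5; minimax = 1.
maximin = minimax = 1, so a saddle point exists.

Yes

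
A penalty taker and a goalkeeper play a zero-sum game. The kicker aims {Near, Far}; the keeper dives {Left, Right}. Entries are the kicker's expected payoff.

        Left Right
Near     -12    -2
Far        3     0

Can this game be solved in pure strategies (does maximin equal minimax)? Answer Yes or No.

Row minima: Near → -12, Far → 0; maximin = 0.
Column maxima: Left → 3, Right → 0; minimax = 0.
maximin = minimax = 0, so a saddle point exists.

Yes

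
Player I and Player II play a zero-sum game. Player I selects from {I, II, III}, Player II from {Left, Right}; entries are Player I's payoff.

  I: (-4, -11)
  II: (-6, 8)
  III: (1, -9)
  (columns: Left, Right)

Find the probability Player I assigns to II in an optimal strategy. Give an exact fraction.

Row minima: I → -11, II → -6, III → -9; maximin = -6.
Column maxima: Left → 1, Right → 8; minimax = 1.
-6 ≠ 1, so there is no saddle point; optimal play is mixed.
I is strictly dominated by III, so Player I never plays it.
On the remaining 2×2 (II, III vs Left, Right):
Let Player I play II with probability p. Expected payoff against Left: (-6)p + 1(1−p) = −7p + 1; against Right: 8p + (-9)(1−p) = 17p − 9.
Setting these equal: −7p + 1 = 17p − 9 ⇒ −24p = -10 ⇒ p = 5/12, and the value is (-7)·(5/12) + 1 = -23/12.
For Player II: with q = P(Left), equating II's and III's payoffs gives −14q + 8 = 10q − 9 ⇒ q = 17/24.

5/12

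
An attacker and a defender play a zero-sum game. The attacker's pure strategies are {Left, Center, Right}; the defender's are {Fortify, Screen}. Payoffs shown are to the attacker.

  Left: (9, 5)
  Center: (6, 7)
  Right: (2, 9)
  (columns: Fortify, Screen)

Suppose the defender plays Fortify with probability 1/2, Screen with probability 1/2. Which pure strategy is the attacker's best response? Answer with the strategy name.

Left

Expected payoff of Left: (1/2)·9 + (1/2)·5 = 7.
Expected payoff of Center: (1/2)·6 + (1/2)·7 = 13/2.
Expected payoff of Right: (1/2)·2 + (1/2)·9 = 11/2.
The largest is 7, so the attacker's best response is Left.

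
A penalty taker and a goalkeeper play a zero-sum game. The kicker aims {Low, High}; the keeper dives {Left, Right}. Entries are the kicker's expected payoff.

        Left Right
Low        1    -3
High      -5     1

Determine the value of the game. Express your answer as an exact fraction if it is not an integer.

Row minima: Low → -3, High → -5; maximin = -3.
Column maxima: Left → 1, Right → 1; minimax = 1.
-3 ≠ 1, so there is no saddle point; optimal play is mixed.
Let the kicker play Low with probability p. Expected payoff against Left: 1p + (-5)(1−p) = 6p − 5; against Right: (-3)p + 1(1−p) = −4p + 1.
Setting these equal: 6p − 5 = −4p + 1 ⇒ 10p = 6 ⇒ p = 3/5, and the value is (6)·(3/5) − 5 = -7/5.
For the keeper: with q = P(Left), equating Low's and High's payoffs gives 4q − 3 = −6q + 1 ⇒ q = 2/5.

-7/5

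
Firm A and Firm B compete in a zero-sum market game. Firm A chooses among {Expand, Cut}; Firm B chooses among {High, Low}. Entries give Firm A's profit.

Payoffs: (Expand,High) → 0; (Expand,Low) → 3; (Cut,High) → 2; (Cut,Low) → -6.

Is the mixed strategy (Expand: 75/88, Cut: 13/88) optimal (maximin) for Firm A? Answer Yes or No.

No

Against High this mix gives (75/88)·0 + (13/88)·2 = 13/44.
Against Low this mix gives (75/88)·3 + (13/88)·(-6) = 147/88.
Firm B will play High, holding Firm A to 13/44. Shifting weight toward the row that does better against High would raise this floor (the equalizing mix achieves 6/11 against both High and Low), so the proposed strategy is not optimal.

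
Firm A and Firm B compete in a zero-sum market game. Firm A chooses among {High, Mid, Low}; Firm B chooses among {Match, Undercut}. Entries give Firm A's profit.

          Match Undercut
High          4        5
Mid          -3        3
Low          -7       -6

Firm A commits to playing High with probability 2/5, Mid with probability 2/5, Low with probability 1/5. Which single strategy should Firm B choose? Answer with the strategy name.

Match

If Firm B plays Match, Firm A's expected payoff is (2/5)·4 + (2/5)·(-3) + (1/5)·(-7) = -1.
If Firm B plays Undercut, Firm A's expected payoff is (2/5)·5 + (2/5)·3 + (1/5)·(-6) = 2.
Firm B minimizes Firm A's payoff; the smallest is -1, so the best response is Match.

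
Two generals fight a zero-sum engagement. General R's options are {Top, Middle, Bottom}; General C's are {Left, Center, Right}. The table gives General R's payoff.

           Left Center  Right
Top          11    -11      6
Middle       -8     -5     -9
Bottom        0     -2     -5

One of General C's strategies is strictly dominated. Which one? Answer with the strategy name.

Right holds General R's payoff strictly below Left in every row: 6 < 11, -9 < -8, -5 < 0.
So Left is strictly dominated for General C.

Left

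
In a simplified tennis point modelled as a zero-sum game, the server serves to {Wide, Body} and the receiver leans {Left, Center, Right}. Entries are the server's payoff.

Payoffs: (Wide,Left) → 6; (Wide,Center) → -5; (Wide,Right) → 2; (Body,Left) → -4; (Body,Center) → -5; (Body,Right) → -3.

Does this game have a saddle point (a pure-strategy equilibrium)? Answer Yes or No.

Row minima: Wide → -5, Body → -5; maximin = -5.
Column maxima: Left → 6, Center → -5, Right → 2; minimax = -5.
maximin = minimax = -5, so a saddle point exists.

Yes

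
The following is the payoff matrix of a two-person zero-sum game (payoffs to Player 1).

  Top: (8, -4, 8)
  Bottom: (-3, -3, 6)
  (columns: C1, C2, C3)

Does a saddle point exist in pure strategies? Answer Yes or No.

Row minima: Top → -4, Bottom → -3; maximin = -3.
Column maxima: C1 → 8, C2 → -3, C3 → 8; minimax = -3.
maximin = minimax = -3, so a saddle point exists.

Yes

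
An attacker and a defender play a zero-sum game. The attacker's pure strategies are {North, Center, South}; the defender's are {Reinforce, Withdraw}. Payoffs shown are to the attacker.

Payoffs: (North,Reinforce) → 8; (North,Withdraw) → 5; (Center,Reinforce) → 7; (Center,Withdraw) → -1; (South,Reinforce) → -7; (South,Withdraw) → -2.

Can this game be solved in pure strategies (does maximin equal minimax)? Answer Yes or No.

Row minima: North → 5, Center → -1, South → -7; maximin = 5.
Column maxima: Reinforce → 8, Withdraw → 5; minimax = 5.
maximin = minimax = 5, so a saddle point exists.

Yes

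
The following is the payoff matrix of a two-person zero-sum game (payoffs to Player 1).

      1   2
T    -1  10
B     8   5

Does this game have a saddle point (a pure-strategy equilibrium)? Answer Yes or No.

No

Row minima: T → -1, B → 5; maximin = 5.
Column maxima: 1 → 8, 2 → 10; minimax = 8.
5 ≠ 8, so no pure-strategy equilibrium exists.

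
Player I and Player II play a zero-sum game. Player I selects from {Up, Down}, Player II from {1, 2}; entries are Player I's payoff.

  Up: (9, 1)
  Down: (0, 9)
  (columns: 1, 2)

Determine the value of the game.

81/17

Row minima: Up → 1, Down → 0; maximin = 1.
Column maxima: 1 → 9, 2 → 9; minimax = 9.
1 ≠ 9, so there is no saddle point; optimal play is mixed.
Let Player I play Up with probability p. Expected payoff against 1: 9p + 0(1−p) = 9p; against 2: 1p + 9(1−p) = −8p + 9.
Setting these equal: 9p = −8p + 9 ⇒ 17p = 9 ⇒ p = 9/17, and the value is (9)·(9/17) = 81/17.
For Player II: with q = P(1), equating Up's and Down's payoffs gives 8q + 1 = −9q + 9 ⇒ q = 8/17.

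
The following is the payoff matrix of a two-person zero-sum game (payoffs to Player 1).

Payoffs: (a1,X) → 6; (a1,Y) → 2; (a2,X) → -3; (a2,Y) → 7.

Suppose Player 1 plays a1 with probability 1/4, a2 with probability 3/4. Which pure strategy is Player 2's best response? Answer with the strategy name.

If Player 2 plays X, Player 1's expected payoff is (1/4)·6 + (3/4)·(-3) = -3/4.
If Player 2 plays Y, Player 1's expected payoff is (1/4)·2 + (3/4)·7 = 23/4.
Player 2 minimizes Player 1's payoff; the smallest is -3/4, so the best response is X.

X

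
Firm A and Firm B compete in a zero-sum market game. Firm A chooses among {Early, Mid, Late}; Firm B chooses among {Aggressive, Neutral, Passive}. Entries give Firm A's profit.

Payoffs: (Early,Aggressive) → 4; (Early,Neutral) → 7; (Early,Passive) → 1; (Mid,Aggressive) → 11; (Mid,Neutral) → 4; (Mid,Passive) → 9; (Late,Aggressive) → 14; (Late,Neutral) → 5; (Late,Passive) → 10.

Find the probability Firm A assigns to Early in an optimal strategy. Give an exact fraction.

Row minima: Early → 1, Mid → 4, Late → 5; maximin = 5.
Column maxima: Aggressive → 14, Neutral → 7, Passive → 10; minimax = 7.
5 ≠ 7, so there is no saddle point; optimal play is mixed.
Mid is strictly dominated by Late, so Firm A never plays it.
Aggressive is strictly dominated by Passive (it gives Firm A strictly more in every row), so Firm B never plays it.
On the remaining 2×2 (Early, Late vs Neutral, Passive):
Let Firm A play Early with probability p. Expected payoff against Neutral: 7p + 5(1−p) = 2p + 5; against Passive: 1p + 10(1−p) = −9p + 10.
Setting these equal: 2p + 5 = −9p + 10 ⇒ 11p = 5 ⇒ p = 5/11, and the value is (2)·(5/11) + 5 = 65/11.
For Firm B: with q = P(Neutral), equating Early's and Late's payoffs gives 6q + 1 = −5q + 10 ⇒ q = 9/11.

5/11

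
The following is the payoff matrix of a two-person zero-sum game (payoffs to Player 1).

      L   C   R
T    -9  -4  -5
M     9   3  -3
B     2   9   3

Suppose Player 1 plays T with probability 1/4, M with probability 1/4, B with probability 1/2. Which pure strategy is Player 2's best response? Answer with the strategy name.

R

If Player 2 plays L, Player 1's expected payoff is (1/4)·(-9) + (1/4)·9 + (1/2)·2 = 1.
If Player 2 plays C, Player 1's expected payoff is (1/4)·(-4) + (1/4)·3 + (1/2)·9 = 17/4.
If Player 2 plays R, Player 1's expected payoff is (1/4)·(-5) + (1/4)·(-3) + (1/2)·3 = -1/2.
Player 2 minimizes Player 1's payoff; the smallest is -1/2, so the best response is R.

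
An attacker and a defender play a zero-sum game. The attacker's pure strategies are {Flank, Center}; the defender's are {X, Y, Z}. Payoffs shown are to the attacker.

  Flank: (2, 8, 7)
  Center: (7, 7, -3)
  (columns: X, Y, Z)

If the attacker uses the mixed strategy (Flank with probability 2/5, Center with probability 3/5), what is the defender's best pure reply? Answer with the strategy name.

Z

If the defender plays X, the attacker's expected payoff is (2/5)·2 + (3/5)·7 = 5.
If the defender plays Y, the attacker's expected payoff is (2/5)·8 + (3/5)·7 = 37/5.
If the defender plays Z, the attacker's expected payoff is (2/5)·7 + (3/5)·(-3) = 1.
The defender minimizes the attacker's payoff; the smallest is 1, so the best response is Z.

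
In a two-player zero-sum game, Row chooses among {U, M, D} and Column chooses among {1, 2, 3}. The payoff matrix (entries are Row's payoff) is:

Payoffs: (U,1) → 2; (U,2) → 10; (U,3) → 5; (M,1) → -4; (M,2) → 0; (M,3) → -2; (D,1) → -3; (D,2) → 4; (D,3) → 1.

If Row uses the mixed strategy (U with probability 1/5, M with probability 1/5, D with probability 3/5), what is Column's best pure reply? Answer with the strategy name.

If Column plays 1, Row's expected payoff is (1/5)·2 + (1/5)·(-4) + (3/5)·(-3) = -11/5.
If Column plays 2, Row's expected payoff is (1/5)·10 + (1/5)·0 + (3/5)·4 = 22/5.
If Column plays 3, Row's expected payoff is (1/5)·5 + (1/5)·(-2) + (3/5)·1 = 6/5.
Column minimizes Row's payoff; the smallest is -11/5, so the best response is 1.

1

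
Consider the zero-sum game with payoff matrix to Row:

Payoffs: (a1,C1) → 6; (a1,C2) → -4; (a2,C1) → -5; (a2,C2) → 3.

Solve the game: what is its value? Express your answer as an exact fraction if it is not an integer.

Row minima: a1 → -4, a2 → -5; maximin = -4.
Column maxima: C1 → 6, C2 → 3; minimax = 3.
-4 ≠ 3, so there is no saddle point; optimal play is mixed.
Let Row play a1 with probability p. Expected payoff against C1: 6p + (-5)(1−p) = 11p − 5; against C2: (-4)p + 3(1−p) = −7p + 3.
Setting these equal: 11p − 5 = −7p + 3 ⇒ 18p = 8 ⇒ p = 4/9, and the value is (11)·(4/9) − 5 = -1/9.
For Column: with q = P(C1), equating a1's and a2's payoffs gives 10q − 4 = −8q + 3 ⇒ q = 7/18.

-1/9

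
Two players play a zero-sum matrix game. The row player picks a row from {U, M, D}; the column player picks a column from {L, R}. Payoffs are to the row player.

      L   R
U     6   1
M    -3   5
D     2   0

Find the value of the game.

Row minima: U → 1, M → -3, D → 0; maximin = 1.
Column maxima: L → 6, R → 5; minimax = 5.
1 ≠ 5, so there is no saddle point; optimal play is mixed.
D is strictly dominated by U, so the row player never plays it.
On the remaining 2×2 (U, M vs L, R):
Let the row player play U with probability p. Expected payoff against L: 6p + (-3)(1−p) = 9p − 3; against R: 1p + 5(1−p) = −4p + 5.
Setting these equal: 9p − 3 = −4p + 5 ⇒ 13p = 8 ⇒ p = 8/13, and the value is (9)·(8/13) − 3 = 33/13.
For the column player: with q = P(L), equating U's and M's payoffs gives 5q + 1 = −8q + 5 ⇒ q = 4/13.

33/13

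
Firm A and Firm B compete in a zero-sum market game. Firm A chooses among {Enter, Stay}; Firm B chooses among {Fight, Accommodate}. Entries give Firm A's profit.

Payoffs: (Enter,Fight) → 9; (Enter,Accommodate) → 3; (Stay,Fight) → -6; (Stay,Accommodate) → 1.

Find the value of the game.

Row minima: Enter → 3, Stay → -6; maximin = 3.
Column maxima: Fight → 9, Accommodate → 3; minimax = 3.
Since maximin = minimax = 3, there is a saddle point and the value is 3.

3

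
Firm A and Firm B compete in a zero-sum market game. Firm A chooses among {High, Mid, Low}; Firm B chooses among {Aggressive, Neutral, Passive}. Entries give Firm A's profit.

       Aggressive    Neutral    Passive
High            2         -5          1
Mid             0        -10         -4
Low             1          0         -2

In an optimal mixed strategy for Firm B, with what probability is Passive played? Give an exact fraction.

5/8

Row minima: High → -5, Mid → -10, Low → -2; maximin = -2.
Column maxima: Aggressive → 2, Neutral → 0, Passive → 1; minimax = 0.
-2 ≠ 0, so there is no saddle point; optimal play is mixed.
Mid is strictly dominated by High, so Firm A never plays it.
Aggressive is strictly dominated by Neutral (it gives Firm A strictly more in every row), so Firm B never plays it.
On the remaining 2×2 (High, Low vs Neutral, Passive):
Let Firm A play High with probability p. Expected payoff against Neutral: (-5)p + 0(1−p) = −5p; against Passive: 1p + (-2)(1−p) = 3p − 2.
Setting these equal: −5p = 3p − 2 ⇒ −8p = -2 ⇒ p = 1/4, and the value is (-5)·(1/4) = -5/4.
For Firm B: with q = P(Neutral), equating High's and Low's payoffs gives −6q + 1 = 2q − 2 ⇒ q = 3/8.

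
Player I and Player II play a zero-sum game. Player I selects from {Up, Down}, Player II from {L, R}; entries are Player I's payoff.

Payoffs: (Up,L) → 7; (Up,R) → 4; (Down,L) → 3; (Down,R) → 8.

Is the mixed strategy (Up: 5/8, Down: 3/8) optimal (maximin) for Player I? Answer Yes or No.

Against L this mix gives (5/8)·7 + (3/8)·3 = 11/2.
Against R this mix gives (5/8)·4 + (3/8)·8 = 11/2.
All of Player II's active replies (L, R) yield 11/2, and no column does worse for Player I. The mix makes Player II indifferent and guarantees 11/2, so it is optimal.

Yes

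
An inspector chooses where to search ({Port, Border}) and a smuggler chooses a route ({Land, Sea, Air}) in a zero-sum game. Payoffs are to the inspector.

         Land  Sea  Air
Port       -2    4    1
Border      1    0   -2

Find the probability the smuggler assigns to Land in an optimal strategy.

1/2

Row minima: Port → -2, Border → -2; maximin = -2.
Column maxima: Land → 1, Sea → 4, Air → 1; minimax = 1.
-2 ≠ 1, so there is no saddle point; optimal play is mixed.
Sea is strictly dominated by Air (it gives the inspector strictly more in every row), so the smuggler never plays it.
On the remaining 2×2 (Port, Border vs Land, Air):
Let the inspector play Port with probability p. Expected payoff against Land: (-2)p + 1(1−p) = −3p + 1; against Air: 1p + (-2)(1−p) = 3p − 2.
Setting these equal: −3p + 1 = 3p − 2 ⇒ −6p = -3 ⇒ p = 1/2, and the value is (-3)·(1/2) + 1 = -1/2.
For the smuggler: with q = P(Land), equating Port's and Border's payoffs gives −3q + 1 = 3q − 2 ⇒ q = 1/2.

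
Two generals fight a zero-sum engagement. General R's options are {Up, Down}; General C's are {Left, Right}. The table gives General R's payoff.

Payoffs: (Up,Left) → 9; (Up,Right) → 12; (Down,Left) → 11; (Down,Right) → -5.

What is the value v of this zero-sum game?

Row minima: Up → 9, Down → -5; maximin = 9.
Column maxima: Left → 11, Right → 12; minimax = 11.
9 ≠ 11, so there is no saddle point; optimal play is mixed.
Let General R play Up with probability p. Expected payoff against Left: 9p + 11(1−p) = −2p + 11; against Right: 12p + (-5)(1−p) = 17p − 5.
Setting these equal: −2p + 11 = 17p − 5 ⇒ −19p = -16 ⇒ p = 16/19, and the value is (-2)·(16/19) + 11 = 177/19.
For General C: with q = P(Left), equating Up's and Down's payoffs gives −3q + 12 = 16q − 5 ⇒ q = 17/19.

177/19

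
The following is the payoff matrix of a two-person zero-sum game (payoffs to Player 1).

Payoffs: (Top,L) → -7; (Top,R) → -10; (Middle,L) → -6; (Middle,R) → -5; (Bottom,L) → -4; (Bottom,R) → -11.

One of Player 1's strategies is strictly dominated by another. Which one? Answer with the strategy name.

Middle gives a strictly higher payoff than Top against every column: -6 > -7, -5 > -10.
So Top is strictly dominated and Player 1 never plays it.

Top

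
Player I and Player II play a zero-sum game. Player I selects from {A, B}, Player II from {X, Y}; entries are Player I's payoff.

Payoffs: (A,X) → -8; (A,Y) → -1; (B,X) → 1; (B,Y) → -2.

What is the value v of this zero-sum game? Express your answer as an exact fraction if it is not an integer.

-17/10

Row minima: A → -8, B → -2; maximin = -2.
Column maxima: X → 1, Y → -1; minimax = -1.
-2 ≠ -1, so there is no saddle point; optimal play is mixed.
Let Player I play A with probability p. Expected payoff against X: (-8)p + 1(1−p) = −9p + 1; against Y: (-1)p + (-2)(1−p) = p − 2.
Setting these equal: −9p + 1 = p − 2 ⇒ −10p = -3 ⇒ p = 3/10, and the value is (-9)·(3/10) + 1 = -17/10.
For Player II: with q = P(X), equating A's and B's payoffs gives −7q − 1 = 3q − 2 ⇒ q = 1/10.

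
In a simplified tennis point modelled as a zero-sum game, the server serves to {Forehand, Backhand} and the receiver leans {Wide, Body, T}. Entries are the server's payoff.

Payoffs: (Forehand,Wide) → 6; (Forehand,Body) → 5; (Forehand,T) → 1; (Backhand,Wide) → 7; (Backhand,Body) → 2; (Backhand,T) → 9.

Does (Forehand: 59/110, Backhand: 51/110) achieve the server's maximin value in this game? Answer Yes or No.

No

Against Wide this mix gives (59/110)·6 + (51/110)·7 = 711/110.
Against Body this mix gives (59/110)·5 + (51/110)·2 = 397/110.
Against T this mix gives (59/110)·1 + (51/110)·9 = 259/55.
The receiver will play Body, holding the server to 397/110. Shifting weight toward the row that does better against Body would raise this floor (the equalizing mix achieves 43/11 against both Body and T), so the proposed strategy is not optimal.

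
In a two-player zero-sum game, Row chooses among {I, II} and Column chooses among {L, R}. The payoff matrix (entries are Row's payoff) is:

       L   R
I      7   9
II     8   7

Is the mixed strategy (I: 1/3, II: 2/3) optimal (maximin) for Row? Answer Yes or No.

Yes

Against L this mix gives (1/3)·7 + (2/3)·8 = 23/3.
Against R this mix gives (1/3)·9 + (2/3)·7 = 23/3.
All of Column's active replies (L, R) yield 23/3, and no column does worse for Row. The mix makes Column indifferent and guarantees 23/3, so it is optimal.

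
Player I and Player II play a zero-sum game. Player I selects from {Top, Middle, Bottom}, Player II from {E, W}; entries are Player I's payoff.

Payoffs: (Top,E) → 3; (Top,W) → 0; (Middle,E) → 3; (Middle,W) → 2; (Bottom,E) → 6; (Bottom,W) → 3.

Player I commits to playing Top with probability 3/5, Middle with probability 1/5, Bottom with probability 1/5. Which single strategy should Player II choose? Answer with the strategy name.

W

If Player II plays E, Player I's expected payoff is (3/5)·3 + (1/5)·3 + (1/5)·6 = 18/5.
If Player II plays W, Player I's expected payoff is (3/5)·0 + (1/5)·2 + (1/5)·3 = 1.
Player II minimizes Player I's payoff; the smallest is 1, so the best response is W.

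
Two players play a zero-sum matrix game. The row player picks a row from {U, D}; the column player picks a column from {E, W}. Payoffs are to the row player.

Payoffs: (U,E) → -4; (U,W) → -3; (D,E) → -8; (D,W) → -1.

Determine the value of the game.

Row minima: U → -4, D → -8; maximin = -4.
Column maxima: E → -4, W → -1; minimax = -4.
Since maximin = minimax = -4, there is a saddle point and the value is -4.

-4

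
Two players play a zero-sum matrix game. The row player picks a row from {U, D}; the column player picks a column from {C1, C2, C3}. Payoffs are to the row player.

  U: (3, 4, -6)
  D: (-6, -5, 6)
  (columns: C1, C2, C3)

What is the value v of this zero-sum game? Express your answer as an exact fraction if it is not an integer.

Row minima: U → -6, D → -6; maximin = -6.
Column maxima: C1 → 3, C2 → 4, C3 → 6; minimax = 3.
-6 ≠ 3, so there is no saddle point; optimal play is mixed.
C2 is strictly dominated by C1 (it gives the row player strictly more in every row), so the column player never plays it.
On the remaining 2×2 (U, D vs C1, C3):
Let the row player play U with probability p. Expected payoff against C1: 3p + (-6)(1−p) = 9p − 6; against C3: (-6)p + 6(1−p) = −12p + 6.
Setting these equal: 9p − 6 = −12p + 6 ⇒ 21p = 12 ⇒ p = 4/7, and the value is (9)·(4/7) − 6 = -6/7.
For the column player: with q = P(C1), equating U's and D's payoffs gives 9q − 6 = −12q + 6 ⇒ q = 4/7.

-6/7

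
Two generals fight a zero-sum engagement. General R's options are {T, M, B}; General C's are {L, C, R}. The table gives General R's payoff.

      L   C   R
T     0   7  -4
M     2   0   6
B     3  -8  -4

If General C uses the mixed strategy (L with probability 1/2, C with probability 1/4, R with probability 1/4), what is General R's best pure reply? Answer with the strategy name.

M

Expected payoff of T: (1/2)·0 + (1/4)·7 + (1/4)·(-4) = 3/4.
Expected payoff of M: (1/2)·2 + (1/4)·0 + (1/4)·6 = 5/2.
Expected payoff of B: (1/2)·3 + (1/4)·(-8) + (1/4)·(-4) = -3/2.
The largest is 5/2, so General R's best response is M.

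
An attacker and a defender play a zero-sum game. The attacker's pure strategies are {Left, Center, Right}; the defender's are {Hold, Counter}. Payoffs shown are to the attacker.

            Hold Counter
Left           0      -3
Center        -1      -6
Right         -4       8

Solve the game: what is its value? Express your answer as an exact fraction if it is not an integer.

-4/5

Row minima: Left → -3, Center → -6, Right → -4; maximin = -3.
Column maxima: Hold → 0, Counter → 8; minimax = 0.
-3 ≠ 0, so there is no saddle point; optimal play is mixed.
Center is strictly dominated by Left, so the attacker never plays it.
On the remaining 2×2 (Left, Right vs Hold, Counter):
Let the attacker play Left with probability p. Expected payoff against Hold: 0p + (-4)(1−p) = 4p − 4; against Counter: (-3)p + 8(1−p) = −11p + 8.
Setting these equal: 4p − 4 = −11p + 8 ⇒ 15p = 12 ⇒ p = 4/5, and the value is (4)·(4/5) − 4 = -4/5.
For the defender: with q = P(Hold), equating Left's and Right's payoffs gives 3q − 3 = −12q + 8 ⇒ q = 11/15.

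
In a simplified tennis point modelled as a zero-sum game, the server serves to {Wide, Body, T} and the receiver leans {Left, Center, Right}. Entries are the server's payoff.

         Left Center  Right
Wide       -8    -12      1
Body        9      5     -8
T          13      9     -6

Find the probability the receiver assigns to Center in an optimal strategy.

Row minima: Wide → -12, Body → -8, T → -6; maximin = -6.
Column maxima: Left → 13, Center → 9, Right → 1; minimax = 1.
-6 ≠ 1, so there is no saddle point; optimal play is mixed.
Body is strictly dominated by T, so the server never plays it.
Left is strictly dominated by Center (it gives the server strictly more in every row), so the receiver never plays it.
On the remaining 2×2 (Wide, T vs Center, Right):
Let the server play Wide with probability p. Expected payoff against Center: (-12)p + 9(1−p) = −21p + 9; against Right: 1p + (-6)(1−p) = 7p − 6.
Setting these equal: −21p + 9 = 7p − 6 ⇒ −28p = -15 ⇒ p = 15/28, and the value is (-21)·(15/28) + 9 = -9/4.
For the receiver: with q = P(Center), equating Wide's and T's payoffs gives −13q + 1 = 15q − 6 ⇒ q = 1/4.

1/4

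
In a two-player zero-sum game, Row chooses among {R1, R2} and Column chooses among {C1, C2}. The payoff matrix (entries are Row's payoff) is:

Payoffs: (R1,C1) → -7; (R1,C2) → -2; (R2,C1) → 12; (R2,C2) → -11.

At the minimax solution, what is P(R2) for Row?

5/28

Row minima: R1 → -7, R2 → -11; maximin = -7.
Column maxima: C1 → 12, C2 → -2; minimax = -2.
-7 ≠ -2, so there is no saddle point; optimal play is mixed.
Let Row play R1 with probability p. Expected payoff against C1: (-7)p + 12(1−p) = −19p + 12; against C2: (-2)p + (-11)(1−p) = 9p − 11.
Setting these equal: −19p + 12 = 9p − 11 ⇒ −28p = -23 ⇒ p = 23/28, and the value is (-19)·(23/28) + 12 = -101/28.
For Column: with q = P(C1), equating R1's and R2's payoffs gives −5q − 2 = 23q − 11 ⇒ q = 9/28.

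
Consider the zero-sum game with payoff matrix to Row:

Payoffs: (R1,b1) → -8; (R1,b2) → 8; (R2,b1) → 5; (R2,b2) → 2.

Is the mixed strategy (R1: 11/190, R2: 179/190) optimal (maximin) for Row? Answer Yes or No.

Against b1 this mix gives (11/190)·(-8) + (179/190)·5 = 807/190.
Against b2 this mix gives (11/190)·8 + (179/190)·2 = 223/95.
Column will play b2, holding Row to 223/95. Shifting weight toward the row that does better against b2 would raise this floor (the equalizing mix achieves 56/19 against both b2 and b1), so the proposed strategy is not optimal.

No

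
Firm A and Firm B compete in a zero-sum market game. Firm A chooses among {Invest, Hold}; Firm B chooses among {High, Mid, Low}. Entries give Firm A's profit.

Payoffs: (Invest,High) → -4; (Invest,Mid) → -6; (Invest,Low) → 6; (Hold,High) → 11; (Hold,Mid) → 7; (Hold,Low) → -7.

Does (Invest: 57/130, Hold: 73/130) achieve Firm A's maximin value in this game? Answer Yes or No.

Against High this mix gives (57/130)·(-4) + (73/130)·11 = 115/26.
Against Mid this mix gives (57/130)·(-6) + (73/130)·7 = 13/10.
Against Low this mix gives (57/130)·6 + (73/130)·(-7) = -13/10.
Firm B will play Low, holding Firm A to -13/10. Shifting weight toward the row that does better against Low would raise this floor (the equalizing mix achieves 0 against both Low and Mid), so the proposed strategy is not optimal.

No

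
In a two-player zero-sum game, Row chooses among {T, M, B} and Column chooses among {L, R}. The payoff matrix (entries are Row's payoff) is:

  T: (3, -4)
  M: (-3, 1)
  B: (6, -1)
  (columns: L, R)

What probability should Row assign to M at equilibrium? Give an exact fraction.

7/11

Row minima: T → -4, M → -3, B → -1; maximin = -1.
Column maxima: L → 6, R → 1; minimax = 1.
-1 ≠ 1, so there is no saddle point; optimal play is mixed.
T is strictly dominated by B, so Row never plays it.
On the remaining 2×2 (M, B vs L, R):
Let Row play M with probability p. Expected payoff against L: (-3)p + 6(1−p) = −9p + 6; against R: 1p + (-1)(1−p) = 2p − 1.
Setting these equal: −9p + 6 = 2p − 1 ⇒ −11p = -7 ⇒ p = 7/11, and the value is (-9)·(7/11) + 6 = 3/11.
For Column: with q = P(L), equating M's and B's payoffs gives −4q + 1 = 7q − 1 ⇒ q = 2/11.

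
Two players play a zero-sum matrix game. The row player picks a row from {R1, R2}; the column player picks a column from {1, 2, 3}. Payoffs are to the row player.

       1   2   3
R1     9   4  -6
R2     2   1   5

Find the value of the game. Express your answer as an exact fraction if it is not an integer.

13/7

Row minima: R1 → -6, R2 → 1; maximin = 1.
Column maxima: 1 → 9, 2 → 4, 3 → 5; minimax = 4.
1 ≠ 4, so there is no saddle point; optimal play is mixed.
1 is strictly dominated by 2 (it gives the row player strictly more in every row), so the column player never plays it.
On the remaining 2×2 (R1, R2 vs 2, 3):
Let the row player play R1 with probability p. Expected payoff against 2: 4p + 1(1−p) = 3p + 1; against 3: (-6)p + 5(1−p) = −11p + 5.
Setting these equal: 3p + 1 = −11p + 5 ⇒ 14p = 4 ⇒ p = 2/7, and the value is (3)·(2/7) + 1 = 13/7.
For the column player: with q = P(2), equating R1's and R2's payoffs gives 10q − 6 = −4q + 5 ⇒ q = 11/14.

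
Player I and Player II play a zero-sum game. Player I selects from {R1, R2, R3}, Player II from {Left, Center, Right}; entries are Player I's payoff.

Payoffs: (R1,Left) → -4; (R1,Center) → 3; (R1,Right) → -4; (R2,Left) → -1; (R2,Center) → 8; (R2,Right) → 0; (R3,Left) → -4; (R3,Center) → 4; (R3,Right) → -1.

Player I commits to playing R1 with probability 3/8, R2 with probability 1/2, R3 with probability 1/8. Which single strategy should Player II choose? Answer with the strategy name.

Left

If Player II plays Left, Player I's expected payoff is (3/8)·(-4) + (1/2)·(-1) + (1/8)·(-4) = -5/2.
If Player II plays Center, Player I's expected payoff is (3/8)·3 + (1/2)·8 + (1/8)·4 = 45/8.
If Player II plays Right, Player I's expected payoff is (3/8)·(-4) + (1/2)·0 + (1/8)·(-1) = -13/8.
Player II minimizes Player I's payoff; the smallest is -5/2, so the best response is Left.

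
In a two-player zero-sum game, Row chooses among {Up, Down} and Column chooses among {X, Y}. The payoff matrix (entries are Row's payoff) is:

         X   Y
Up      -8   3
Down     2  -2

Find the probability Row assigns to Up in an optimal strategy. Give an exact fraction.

4/15

Row minima: Up → -8, Down → -2; maximin = -2.
Column maxima: X → 2, Y → 3; minimax = 2.
-2 ≠ 2, so there is no saddle point; optimal play is mixed.
Let Row play Up with probability p. Expected payoff against X: (-8)p + 2(1−p) = −10p + 2; against Y: 3p + (-2)(1−p) = 5p − 2.
Setting these equal: −10p + 2 = 5p − 2 ⇒ −15p = -4 ⇒ p = 4/15, and the value is (-10)·(4/15) + 2 = -2/3.
For Column: with q = P(X), equating Up's and Down's payoffs gives −11q + 3 = 4q − 2 ⇒ q = 1/3.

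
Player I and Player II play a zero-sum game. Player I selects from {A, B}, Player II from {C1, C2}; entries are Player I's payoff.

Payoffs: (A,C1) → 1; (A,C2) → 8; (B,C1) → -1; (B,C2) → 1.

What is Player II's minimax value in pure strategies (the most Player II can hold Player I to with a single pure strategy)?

1

Column maxima: C1 → 1, C2 → 8.
The smallest of these is 1.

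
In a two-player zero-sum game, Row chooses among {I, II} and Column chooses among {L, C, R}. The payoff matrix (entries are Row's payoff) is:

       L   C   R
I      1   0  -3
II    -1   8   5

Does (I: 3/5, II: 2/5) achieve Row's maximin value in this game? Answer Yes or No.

Yes

Against L this mix gives (3/5)·1 + (2/5)·(-1) = 1/5.
Against C this mix gives (3/5)·0 + (2/5)·8 = 16/5.
Against R this mix gives (3/5)·(-3) + (2/5)·5 = 1/5.
All of Column's active replies (L, R) yield 1/5, and no column does worse for Row. The mix makes Column indifferent and guarantees 1/5, so it is optimal.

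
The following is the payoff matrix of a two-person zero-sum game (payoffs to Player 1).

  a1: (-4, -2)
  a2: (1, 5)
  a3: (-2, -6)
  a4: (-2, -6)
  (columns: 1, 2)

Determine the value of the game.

1

Row minima: a1 → -4, a2 → 1, a3 → -6, a4 → -6; maximin = 1.
Column maxima: 1 → 1, 2 → 5; minimax = 1.
Since maximin = minimax = 1, there is a saddle point and the value is 1.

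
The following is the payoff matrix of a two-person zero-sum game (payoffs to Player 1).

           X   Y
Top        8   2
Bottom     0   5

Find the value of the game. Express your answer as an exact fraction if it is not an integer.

40/11

Row minima: Top → 2, Bottom → 0; maximin = 2.
Column maxima: X → 8, Y → 5; minimax = 5.
2 ≠ 5, so there is no saddle point; optimal play is mixed.
Let Player 1 play Top with probability p. Expected payoff against X: 8p + 0(1−p) = 8p; against Y: 2p + 5(1−p) = −3p + 5.
Setting these equal: 8p = −3p + 5 ⇒ 11p = 5 ⇒ p = 5/11, and the value is (8)·(5/11) = 40/11.
For Player 2: with q = P(X), equating Top's and Bottom's payoffs gives 6q + 2 = −5q + 5 ⇒ q = 3/11.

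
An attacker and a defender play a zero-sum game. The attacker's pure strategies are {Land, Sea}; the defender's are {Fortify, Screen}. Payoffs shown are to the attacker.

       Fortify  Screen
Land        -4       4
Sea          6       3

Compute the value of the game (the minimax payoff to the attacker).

36/11

Row minima: Land → -4, Sea → 3; maximin = 3.
Column maxima: Fortify → 6, Screen → 4; minimax = 4.
3 ≠ 4, so there is no saddle point; optimal play is mixed.
Let the attacker play Land with probability p. Expected payoff against Fortify: (-4)p + 6(1−p) = −10p + 6; against Screen: 4p + 3(1−p) = p + 3.
Setting these equal: −10p + 6 = p + 3 ⇒ −11p = -3 ⇒ p = 3/11, and the value is (-10)·(3/11) + 6 = 36/11.
For the defender: with q = P(Fortify), equating Land's and Sea's payoffs gives −8q + 4 = 3q + 3 ⇒ q = 1/11.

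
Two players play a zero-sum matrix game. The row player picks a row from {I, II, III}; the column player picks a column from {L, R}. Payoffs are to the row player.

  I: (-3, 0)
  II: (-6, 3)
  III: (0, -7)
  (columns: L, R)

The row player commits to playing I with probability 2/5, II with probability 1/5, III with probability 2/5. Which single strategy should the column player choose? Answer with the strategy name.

L

If the column player plays L, the row player's expected payoff is (2/5)·(-3) + (1/5)·(-6) + (2/5)·0 = -12/5.
If the column player plays R, the row player's expected payoff is (2/5)·0 + (1/5)·3 + (2/5)·(-7) = -11/5.
The column player minimizes the row player's payoff; the smallest is -12/5, so the best response is L.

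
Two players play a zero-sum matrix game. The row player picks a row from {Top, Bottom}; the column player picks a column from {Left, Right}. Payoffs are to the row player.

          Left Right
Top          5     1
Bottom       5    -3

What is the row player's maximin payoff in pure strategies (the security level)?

1

Row minima: Top → 1, Bottom → -3.
The best of these is 1.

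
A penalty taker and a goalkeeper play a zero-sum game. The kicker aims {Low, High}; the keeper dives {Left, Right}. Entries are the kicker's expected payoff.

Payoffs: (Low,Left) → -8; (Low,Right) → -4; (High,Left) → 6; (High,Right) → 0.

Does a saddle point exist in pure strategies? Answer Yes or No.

Yes

Row minima: Low → -8, High → 0; maximin = 0.
Column maxima: Left → 6, Right → 0; minimax = 0.
maximin = minimax = 0, so a saddle point exists.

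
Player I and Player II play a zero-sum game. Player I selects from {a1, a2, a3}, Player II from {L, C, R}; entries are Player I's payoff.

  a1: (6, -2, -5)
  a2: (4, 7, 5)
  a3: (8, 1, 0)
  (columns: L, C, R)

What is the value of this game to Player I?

Row minima: a1 → -5, a2 → 4, a3 → 0; maximin = 4.
Column maxima: L → 8, C → 7, R → 5; minimax = 5.
4 ≠ 5, so there is no saddle point; optimal play is mixed.
a1 is strictly dominated by a3, so Player I never plays it.
C is strictly dominated by R (it gives Player I strictly more in every row), so Player II never plays it.
On the remaining 2×2 (a2, a3 vs L, R):
Let Player I play a2 with probability p. Expected payoff against L: 4p + 8(1−p) = −4p + 8; against R: 5p + 0(1−p) = 5p.
Setting these equal: −4p + 8 = 5p ⇒ −9p = -8 ⇒ p = 8/9, and the value is (-4)·(8/9) + 8 = 40/9.
For Player II: with q = P(L), equating a2's and a3's payoffs gives −q + 5 = 8q ⇒ q = 5/9.

40/9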